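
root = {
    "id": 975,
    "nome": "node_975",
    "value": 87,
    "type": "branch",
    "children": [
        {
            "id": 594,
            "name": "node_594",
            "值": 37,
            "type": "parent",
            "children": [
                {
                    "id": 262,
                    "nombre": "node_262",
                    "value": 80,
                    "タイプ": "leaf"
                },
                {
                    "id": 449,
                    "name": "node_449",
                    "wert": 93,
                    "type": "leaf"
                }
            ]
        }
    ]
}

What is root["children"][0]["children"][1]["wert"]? 93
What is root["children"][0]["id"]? 594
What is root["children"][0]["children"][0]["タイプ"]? "leaf"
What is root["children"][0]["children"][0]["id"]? 262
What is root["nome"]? "node_975"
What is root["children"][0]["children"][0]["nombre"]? "node_262"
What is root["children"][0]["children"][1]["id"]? 449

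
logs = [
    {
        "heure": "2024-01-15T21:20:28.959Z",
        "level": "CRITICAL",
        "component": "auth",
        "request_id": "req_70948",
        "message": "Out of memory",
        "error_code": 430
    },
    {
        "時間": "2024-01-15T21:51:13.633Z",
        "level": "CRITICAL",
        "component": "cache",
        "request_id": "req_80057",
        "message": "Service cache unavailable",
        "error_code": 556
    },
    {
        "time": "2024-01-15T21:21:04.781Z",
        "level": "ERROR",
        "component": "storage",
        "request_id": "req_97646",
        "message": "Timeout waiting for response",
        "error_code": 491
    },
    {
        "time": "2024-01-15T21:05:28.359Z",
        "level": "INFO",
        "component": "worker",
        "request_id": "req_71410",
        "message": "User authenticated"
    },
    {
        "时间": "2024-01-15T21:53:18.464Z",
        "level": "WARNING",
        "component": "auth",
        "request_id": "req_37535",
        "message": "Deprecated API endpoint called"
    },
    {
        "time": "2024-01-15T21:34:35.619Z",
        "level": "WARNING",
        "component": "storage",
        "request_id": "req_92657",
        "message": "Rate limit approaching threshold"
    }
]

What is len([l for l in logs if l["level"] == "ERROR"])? 1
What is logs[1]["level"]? "CRITICAL"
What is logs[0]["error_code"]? 430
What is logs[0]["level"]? "CRITICAL"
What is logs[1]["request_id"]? "req_80057"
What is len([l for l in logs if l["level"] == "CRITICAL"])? 2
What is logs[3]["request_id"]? "req_71410"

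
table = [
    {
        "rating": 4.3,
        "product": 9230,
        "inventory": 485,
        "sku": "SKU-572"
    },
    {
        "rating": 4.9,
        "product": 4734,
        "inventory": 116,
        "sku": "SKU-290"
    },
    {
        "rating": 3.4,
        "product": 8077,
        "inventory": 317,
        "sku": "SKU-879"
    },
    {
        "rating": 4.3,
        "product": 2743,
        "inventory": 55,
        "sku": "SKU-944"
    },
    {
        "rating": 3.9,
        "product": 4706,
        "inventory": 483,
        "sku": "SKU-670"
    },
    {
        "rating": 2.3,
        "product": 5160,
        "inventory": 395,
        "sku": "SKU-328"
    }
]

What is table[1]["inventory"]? 116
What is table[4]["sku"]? "SKU-670"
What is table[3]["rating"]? 4.3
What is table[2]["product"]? 8077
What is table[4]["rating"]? 3.9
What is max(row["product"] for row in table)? 9230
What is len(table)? 6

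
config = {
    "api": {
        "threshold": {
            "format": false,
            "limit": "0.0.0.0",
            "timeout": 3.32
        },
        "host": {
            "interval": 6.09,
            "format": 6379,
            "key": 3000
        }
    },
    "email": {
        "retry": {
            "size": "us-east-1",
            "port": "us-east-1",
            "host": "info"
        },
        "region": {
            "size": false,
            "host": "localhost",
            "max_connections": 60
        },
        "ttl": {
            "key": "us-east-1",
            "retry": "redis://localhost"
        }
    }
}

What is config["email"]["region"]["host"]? "localhost"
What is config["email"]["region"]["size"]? False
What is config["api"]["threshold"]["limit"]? "0.0.0.0"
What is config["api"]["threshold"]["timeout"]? 3.32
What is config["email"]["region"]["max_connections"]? 60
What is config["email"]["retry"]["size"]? "us-east-1"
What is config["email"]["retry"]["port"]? "us-east-1"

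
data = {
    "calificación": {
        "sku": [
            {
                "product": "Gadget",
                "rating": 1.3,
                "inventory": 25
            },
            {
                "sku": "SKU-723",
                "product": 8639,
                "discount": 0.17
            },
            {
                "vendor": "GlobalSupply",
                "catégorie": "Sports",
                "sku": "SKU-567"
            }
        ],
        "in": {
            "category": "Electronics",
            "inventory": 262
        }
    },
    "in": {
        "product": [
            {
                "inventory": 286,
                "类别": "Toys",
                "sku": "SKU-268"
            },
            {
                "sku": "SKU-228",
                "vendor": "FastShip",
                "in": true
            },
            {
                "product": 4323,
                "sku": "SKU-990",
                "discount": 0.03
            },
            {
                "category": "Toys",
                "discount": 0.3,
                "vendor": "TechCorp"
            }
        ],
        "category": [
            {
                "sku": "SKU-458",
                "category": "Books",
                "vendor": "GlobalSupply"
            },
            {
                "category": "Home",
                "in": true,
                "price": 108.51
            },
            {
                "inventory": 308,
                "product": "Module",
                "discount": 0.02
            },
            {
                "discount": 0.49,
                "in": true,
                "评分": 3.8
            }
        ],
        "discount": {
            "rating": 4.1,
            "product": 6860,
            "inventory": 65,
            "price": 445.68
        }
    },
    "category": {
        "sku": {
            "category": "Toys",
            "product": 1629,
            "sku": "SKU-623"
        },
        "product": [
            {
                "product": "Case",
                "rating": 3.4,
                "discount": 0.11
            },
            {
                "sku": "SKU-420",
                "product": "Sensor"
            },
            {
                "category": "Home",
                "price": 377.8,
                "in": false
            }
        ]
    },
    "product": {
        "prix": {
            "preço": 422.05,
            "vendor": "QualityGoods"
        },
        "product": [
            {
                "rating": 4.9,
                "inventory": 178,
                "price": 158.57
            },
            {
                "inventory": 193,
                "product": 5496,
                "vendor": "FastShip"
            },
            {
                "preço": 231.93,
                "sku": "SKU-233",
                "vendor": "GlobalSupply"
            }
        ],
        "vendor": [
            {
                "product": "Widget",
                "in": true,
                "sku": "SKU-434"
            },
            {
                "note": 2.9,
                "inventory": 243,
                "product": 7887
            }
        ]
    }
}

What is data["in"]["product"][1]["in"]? True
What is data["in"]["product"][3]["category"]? "Toys"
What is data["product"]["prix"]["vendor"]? "QualityGoods"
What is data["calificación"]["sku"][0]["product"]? "Gadget"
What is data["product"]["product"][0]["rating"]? 4.9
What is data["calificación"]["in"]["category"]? "Electronics"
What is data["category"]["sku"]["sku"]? "SKU-623"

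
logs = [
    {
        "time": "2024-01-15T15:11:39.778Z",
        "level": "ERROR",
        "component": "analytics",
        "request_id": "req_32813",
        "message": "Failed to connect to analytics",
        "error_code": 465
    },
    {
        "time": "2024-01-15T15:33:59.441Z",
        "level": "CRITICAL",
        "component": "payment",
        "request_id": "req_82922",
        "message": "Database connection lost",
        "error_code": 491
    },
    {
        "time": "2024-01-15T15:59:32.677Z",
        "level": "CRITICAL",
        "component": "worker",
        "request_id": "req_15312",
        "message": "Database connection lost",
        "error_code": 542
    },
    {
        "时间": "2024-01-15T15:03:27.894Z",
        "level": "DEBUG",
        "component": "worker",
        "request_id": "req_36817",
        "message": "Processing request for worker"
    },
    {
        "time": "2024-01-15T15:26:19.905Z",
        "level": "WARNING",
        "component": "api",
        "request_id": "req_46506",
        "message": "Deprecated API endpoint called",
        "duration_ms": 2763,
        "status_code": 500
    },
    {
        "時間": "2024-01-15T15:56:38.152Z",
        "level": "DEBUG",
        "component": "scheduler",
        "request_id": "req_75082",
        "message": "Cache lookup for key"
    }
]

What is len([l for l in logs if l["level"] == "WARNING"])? 1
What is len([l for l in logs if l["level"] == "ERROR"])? 1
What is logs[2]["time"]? "2024-01-15T15:59:32.677Z"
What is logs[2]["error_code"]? 542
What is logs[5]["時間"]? "2024-01-15T15:56:38.152Z"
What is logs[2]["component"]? "worker"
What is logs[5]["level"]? "DEBUG"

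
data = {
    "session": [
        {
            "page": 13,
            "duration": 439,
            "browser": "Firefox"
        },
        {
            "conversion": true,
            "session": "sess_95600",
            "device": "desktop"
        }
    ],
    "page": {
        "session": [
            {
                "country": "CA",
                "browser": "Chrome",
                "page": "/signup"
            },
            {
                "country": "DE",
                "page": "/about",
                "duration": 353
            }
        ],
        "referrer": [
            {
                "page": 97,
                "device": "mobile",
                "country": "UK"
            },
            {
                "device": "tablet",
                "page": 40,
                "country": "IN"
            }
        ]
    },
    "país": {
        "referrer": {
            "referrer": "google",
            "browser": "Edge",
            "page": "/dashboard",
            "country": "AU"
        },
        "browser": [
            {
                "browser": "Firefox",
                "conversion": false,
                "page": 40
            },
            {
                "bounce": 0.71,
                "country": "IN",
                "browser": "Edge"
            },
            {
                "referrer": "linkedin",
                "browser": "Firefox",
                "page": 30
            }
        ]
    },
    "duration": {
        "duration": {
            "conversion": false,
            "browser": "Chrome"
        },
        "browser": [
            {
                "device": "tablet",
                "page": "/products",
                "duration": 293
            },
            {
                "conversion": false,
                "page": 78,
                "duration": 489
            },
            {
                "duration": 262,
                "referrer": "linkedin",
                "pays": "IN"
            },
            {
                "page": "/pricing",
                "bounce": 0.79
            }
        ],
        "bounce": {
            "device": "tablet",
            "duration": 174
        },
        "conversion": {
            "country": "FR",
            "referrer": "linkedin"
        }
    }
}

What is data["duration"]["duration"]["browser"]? "Chrome"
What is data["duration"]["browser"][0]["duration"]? 293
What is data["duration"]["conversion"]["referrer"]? "linkedin"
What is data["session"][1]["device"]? "desktop"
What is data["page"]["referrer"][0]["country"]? "UK"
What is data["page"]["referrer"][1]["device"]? "tablet"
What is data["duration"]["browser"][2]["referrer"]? "linkedin"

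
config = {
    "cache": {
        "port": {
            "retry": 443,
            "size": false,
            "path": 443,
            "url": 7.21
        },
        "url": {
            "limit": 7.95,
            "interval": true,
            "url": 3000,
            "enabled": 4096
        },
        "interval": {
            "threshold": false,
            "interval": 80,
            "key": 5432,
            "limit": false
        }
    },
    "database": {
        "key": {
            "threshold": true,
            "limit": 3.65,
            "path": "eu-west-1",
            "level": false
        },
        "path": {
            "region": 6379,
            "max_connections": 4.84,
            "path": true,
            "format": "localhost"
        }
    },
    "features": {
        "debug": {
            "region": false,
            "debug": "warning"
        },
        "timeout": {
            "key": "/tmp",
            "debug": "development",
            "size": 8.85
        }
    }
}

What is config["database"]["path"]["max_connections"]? 4.84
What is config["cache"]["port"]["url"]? 7.21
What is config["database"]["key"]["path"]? "eu-west-1"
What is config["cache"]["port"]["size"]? False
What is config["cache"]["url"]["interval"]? True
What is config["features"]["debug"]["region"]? False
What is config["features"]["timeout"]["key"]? "/tmp"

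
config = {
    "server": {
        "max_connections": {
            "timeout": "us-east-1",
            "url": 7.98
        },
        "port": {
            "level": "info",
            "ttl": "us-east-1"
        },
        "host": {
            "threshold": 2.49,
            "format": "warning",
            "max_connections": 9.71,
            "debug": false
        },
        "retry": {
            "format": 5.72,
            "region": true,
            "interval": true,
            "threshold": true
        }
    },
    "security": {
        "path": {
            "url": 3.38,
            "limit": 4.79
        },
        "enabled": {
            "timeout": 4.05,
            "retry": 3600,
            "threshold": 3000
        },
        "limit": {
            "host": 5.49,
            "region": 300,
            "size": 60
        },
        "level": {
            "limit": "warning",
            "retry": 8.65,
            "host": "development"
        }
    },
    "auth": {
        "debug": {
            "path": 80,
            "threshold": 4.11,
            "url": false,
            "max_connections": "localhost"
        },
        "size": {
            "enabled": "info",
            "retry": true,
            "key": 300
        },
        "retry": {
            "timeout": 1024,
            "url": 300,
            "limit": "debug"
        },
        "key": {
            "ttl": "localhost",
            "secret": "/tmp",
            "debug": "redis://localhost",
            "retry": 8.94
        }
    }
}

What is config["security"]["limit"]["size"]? 60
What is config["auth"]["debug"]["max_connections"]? "localhost"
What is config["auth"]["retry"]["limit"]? "debug"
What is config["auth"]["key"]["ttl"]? "localhost"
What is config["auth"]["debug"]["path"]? 80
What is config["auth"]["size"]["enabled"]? "info"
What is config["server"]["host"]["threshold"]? 2.49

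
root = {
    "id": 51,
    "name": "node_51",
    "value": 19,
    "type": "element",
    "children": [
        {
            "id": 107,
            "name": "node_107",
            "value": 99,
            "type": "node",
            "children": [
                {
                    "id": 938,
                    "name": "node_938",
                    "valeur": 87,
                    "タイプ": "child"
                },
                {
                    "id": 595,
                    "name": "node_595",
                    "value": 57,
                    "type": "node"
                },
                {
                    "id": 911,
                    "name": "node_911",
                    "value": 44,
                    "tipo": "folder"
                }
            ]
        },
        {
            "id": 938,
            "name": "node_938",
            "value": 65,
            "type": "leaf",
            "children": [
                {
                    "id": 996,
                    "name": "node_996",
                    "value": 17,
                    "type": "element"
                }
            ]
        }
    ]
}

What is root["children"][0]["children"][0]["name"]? "node_938"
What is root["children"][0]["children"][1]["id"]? 595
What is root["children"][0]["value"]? 99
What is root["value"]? 19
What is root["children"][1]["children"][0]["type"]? "element"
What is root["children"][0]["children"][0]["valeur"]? 87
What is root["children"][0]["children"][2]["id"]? 911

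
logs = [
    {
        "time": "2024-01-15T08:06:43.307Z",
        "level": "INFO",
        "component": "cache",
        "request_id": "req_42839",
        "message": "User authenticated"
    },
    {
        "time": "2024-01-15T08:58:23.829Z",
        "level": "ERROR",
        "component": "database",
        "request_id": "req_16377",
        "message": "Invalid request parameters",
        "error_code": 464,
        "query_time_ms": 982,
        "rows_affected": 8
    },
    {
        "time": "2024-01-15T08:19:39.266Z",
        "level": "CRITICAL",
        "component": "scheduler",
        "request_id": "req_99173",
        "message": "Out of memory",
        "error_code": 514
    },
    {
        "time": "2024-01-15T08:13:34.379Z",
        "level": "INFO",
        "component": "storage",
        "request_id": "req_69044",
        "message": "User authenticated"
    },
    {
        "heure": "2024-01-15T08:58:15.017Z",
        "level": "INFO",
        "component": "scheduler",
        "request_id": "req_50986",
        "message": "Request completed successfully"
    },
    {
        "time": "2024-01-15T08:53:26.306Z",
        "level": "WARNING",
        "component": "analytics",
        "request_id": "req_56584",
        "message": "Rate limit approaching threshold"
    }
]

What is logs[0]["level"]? "INFO"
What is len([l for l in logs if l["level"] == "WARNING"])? 1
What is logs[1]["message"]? "Invalid request parameters"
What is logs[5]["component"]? "analytics"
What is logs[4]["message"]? "Request completed successfully"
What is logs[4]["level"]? "INFO"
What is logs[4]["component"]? "scheduler"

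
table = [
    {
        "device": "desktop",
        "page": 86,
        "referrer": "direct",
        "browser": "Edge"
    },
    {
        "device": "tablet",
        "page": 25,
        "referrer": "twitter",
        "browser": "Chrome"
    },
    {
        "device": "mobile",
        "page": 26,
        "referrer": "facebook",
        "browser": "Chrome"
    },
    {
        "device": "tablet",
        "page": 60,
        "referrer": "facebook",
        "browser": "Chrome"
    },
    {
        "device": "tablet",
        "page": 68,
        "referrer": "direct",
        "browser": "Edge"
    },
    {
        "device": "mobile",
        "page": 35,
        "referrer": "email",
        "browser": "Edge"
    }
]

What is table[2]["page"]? 26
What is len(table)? 6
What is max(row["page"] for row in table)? 86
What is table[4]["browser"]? "Edge"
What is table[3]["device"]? "tablet"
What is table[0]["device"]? "desktop"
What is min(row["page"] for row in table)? 25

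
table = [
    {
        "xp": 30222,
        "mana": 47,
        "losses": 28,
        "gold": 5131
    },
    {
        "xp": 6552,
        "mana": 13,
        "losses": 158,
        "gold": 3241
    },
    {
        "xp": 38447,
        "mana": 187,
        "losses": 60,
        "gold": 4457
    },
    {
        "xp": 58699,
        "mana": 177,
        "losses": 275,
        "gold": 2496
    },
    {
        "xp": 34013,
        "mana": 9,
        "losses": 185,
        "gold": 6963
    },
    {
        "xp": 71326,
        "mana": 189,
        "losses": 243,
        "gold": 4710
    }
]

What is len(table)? 6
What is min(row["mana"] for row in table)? 9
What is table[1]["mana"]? 13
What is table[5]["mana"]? 189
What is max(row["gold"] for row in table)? 6963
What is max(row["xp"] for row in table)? 71326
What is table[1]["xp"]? 6552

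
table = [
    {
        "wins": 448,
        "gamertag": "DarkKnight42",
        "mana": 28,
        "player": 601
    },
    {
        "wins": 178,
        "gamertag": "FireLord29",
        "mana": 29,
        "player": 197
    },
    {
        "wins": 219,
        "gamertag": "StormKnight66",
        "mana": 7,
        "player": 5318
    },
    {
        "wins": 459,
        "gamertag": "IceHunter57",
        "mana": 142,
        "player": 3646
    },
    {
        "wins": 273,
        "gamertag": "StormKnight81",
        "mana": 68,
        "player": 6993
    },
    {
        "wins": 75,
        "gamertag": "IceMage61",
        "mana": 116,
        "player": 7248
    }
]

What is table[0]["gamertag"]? "DarkKnight42"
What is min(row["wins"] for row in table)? 75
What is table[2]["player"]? 5318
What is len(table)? 6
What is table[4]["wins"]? 273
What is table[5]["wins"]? 75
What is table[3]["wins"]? 459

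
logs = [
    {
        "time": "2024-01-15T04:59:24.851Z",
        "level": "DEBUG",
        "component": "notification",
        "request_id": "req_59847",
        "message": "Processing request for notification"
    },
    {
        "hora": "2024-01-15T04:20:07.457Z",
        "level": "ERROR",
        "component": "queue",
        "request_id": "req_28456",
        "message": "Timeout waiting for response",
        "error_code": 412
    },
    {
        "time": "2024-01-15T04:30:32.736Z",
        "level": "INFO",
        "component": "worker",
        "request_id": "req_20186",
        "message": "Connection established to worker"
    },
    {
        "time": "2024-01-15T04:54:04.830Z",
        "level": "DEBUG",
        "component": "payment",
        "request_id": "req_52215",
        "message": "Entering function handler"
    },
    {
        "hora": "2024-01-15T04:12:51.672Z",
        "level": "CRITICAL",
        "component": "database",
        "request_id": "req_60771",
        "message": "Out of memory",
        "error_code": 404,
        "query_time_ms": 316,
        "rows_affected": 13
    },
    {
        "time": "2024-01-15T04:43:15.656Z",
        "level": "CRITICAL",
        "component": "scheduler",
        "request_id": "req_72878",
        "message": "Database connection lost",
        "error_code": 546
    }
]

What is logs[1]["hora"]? "2024-01-15T04:20:07.457Z"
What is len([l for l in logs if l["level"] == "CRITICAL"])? 2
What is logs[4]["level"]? "CRITICAL"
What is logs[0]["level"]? "DEBUG"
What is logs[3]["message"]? "Entering function handler"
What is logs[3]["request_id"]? "req_52215"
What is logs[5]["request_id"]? "req_72878"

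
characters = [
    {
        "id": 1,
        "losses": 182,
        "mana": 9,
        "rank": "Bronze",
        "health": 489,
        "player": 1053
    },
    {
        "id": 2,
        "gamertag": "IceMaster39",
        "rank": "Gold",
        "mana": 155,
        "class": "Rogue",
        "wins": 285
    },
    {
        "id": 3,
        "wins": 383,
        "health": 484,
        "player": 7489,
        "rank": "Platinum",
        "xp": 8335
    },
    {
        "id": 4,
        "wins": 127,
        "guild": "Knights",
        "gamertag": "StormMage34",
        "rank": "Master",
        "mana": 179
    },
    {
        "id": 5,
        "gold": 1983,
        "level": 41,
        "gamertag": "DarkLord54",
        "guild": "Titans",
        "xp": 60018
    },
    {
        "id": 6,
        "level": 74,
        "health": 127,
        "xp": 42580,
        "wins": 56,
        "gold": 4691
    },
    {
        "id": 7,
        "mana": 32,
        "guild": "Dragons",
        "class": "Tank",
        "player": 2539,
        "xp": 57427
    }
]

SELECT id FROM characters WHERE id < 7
[1, 2, 3, 4, 5, 6]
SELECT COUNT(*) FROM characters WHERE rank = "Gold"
1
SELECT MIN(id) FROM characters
1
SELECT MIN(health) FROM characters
127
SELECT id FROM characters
[1, 2, 3, 4, 5, 6, 7]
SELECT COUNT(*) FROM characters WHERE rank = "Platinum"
1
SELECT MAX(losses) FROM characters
182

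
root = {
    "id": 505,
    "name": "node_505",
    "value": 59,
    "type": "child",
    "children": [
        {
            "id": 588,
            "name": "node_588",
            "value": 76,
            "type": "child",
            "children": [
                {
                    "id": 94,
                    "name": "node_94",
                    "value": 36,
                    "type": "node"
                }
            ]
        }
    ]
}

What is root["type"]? "child"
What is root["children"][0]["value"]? 76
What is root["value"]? 59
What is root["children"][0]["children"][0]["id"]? 94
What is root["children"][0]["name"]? "node_588"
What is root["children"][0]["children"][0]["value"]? 36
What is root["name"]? "node_505"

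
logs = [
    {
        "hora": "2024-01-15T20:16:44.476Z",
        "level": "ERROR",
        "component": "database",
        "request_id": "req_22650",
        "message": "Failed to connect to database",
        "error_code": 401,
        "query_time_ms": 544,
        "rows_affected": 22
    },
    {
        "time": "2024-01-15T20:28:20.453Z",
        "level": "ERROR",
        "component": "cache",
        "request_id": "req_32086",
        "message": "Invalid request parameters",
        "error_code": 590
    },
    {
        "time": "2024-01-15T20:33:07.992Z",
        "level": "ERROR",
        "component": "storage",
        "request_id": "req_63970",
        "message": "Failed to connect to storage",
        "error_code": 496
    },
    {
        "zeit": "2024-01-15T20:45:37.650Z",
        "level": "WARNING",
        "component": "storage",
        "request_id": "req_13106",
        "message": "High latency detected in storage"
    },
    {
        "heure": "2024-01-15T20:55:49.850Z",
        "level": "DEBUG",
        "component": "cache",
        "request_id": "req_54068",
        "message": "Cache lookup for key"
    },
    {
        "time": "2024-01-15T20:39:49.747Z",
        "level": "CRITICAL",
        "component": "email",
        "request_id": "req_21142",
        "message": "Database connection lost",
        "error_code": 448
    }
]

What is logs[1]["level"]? "ERROR"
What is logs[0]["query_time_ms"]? 544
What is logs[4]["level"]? "DEBUG"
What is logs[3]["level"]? "WARNING"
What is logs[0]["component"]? "database"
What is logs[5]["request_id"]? "req_21142"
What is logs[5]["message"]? "Database connection lost"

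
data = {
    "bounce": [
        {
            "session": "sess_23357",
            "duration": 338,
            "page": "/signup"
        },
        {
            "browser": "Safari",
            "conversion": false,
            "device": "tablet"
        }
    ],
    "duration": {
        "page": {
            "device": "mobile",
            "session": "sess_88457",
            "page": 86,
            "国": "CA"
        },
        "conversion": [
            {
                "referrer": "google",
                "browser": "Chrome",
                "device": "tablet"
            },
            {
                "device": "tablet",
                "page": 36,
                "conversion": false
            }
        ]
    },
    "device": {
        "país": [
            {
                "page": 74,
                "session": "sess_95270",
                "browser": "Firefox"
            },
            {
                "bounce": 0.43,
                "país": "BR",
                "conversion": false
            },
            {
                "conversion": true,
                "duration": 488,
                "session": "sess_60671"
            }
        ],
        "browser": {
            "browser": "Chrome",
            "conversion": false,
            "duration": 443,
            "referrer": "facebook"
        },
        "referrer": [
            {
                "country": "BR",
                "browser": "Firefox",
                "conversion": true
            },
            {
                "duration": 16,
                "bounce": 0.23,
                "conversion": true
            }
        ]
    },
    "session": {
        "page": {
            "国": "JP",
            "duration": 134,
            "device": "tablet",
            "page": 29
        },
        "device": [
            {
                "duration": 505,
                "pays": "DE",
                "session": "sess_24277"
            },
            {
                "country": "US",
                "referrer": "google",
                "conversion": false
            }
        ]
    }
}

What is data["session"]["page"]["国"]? "JP"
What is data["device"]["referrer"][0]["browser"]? "Firefox"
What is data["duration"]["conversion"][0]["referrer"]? "google"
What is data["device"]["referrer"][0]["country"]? "BR"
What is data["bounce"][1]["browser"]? "Safari"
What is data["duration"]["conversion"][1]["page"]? 36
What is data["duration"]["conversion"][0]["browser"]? "Chrome"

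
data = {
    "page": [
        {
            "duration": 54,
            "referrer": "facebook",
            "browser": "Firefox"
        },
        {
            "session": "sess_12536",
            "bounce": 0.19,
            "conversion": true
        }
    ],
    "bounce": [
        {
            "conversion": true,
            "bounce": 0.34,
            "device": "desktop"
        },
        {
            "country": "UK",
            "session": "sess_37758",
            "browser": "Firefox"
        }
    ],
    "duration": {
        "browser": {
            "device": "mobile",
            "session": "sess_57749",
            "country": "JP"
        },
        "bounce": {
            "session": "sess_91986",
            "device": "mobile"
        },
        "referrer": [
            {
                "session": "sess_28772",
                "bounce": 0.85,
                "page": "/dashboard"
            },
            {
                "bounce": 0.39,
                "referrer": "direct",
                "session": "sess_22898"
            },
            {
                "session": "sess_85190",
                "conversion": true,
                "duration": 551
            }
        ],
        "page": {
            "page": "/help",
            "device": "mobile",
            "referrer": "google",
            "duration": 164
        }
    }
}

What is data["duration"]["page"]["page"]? "/help"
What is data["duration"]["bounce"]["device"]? "mobile"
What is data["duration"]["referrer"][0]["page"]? "/dashboard"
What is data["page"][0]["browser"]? "Firefox"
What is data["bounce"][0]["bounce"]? 0.34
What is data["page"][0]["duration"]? 54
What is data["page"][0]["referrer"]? "facebook"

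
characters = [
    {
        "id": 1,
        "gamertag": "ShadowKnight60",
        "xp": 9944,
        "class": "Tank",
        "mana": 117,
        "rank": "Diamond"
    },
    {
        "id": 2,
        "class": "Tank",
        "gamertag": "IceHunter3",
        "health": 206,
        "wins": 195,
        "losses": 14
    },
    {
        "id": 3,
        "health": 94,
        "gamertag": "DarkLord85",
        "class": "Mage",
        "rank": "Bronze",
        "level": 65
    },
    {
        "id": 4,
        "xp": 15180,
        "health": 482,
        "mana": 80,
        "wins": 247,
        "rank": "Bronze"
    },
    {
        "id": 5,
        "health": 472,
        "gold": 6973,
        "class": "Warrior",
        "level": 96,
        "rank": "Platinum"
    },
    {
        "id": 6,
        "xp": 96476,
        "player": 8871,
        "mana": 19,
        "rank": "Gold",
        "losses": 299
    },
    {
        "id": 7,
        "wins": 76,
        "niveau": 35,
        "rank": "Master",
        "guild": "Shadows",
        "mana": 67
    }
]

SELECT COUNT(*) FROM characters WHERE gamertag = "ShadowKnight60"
1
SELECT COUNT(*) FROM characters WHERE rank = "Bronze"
2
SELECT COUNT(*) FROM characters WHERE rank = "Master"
1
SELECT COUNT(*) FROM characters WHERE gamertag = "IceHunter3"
1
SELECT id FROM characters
[1, 2, 3, 4, 5, 6, 7]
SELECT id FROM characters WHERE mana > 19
[1, 4, 7]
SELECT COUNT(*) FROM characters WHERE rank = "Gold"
1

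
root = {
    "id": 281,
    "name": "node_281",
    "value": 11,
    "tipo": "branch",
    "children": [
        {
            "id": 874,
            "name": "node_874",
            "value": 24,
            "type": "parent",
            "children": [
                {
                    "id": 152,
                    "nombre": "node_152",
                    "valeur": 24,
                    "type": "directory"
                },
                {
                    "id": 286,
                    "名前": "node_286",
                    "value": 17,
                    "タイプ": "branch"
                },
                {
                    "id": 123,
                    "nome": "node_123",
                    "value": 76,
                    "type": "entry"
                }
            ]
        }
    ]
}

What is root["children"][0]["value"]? 24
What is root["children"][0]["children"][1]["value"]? 17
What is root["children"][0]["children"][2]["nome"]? "node_123"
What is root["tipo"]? "branch"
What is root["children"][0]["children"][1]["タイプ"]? "branch"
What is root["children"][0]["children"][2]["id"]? 123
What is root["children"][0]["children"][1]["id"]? 286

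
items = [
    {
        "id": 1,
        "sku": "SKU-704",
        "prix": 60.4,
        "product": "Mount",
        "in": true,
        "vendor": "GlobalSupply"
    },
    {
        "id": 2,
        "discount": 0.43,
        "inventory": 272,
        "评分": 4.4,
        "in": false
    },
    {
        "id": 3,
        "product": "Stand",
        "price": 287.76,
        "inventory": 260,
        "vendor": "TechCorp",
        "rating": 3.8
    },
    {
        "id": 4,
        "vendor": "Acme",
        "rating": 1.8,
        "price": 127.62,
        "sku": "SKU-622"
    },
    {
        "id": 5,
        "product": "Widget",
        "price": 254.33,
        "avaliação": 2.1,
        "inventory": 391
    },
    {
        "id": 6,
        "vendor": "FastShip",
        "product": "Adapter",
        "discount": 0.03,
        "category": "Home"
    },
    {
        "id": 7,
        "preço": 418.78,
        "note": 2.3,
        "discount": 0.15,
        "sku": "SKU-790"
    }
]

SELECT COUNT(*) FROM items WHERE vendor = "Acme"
1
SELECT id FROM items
[1, 2, 3, 4, 5, 6, 7]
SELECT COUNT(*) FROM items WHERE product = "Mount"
1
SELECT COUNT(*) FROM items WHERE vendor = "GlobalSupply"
1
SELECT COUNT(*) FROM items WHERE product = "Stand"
1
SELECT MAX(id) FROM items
7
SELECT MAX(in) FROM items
True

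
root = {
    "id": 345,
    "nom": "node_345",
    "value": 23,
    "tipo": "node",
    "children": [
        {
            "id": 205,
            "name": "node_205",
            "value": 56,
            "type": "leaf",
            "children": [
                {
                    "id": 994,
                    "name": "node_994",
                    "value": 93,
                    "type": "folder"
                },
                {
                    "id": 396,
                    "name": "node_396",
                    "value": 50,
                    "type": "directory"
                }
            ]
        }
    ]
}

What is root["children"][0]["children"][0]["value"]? 93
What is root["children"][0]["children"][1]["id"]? 396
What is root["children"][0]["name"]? "node_205"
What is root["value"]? 23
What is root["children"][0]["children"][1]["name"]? "node_396"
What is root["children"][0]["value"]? 56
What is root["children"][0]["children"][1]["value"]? 50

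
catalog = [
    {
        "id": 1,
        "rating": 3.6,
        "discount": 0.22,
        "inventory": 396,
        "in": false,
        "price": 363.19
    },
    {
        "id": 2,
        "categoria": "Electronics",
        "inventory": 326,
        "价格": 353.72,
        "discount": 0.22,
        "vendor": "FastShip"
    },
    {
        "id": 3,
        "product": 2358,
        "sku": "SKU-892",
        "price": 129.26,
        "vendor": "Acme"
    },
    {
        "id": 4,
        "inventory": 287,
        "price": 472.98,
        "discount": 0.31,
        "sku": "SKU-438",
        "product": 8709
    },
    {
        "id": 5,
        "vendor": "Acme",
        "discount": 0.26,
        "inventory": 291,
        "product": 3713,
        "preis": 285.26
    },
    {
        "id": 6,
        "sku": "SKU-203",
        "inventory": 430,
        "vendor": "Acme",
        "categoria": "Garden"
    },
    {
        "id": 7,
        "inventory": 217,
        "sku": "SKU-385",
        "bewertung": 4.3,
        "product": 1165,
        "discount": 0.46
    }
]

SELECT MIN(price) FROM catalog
129.26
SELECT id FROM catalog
[1, 2, 3, 4, 5, 6, 7]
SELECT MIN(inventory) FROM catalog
217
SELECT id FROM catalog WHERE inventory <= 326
[2, 4, 5, 7]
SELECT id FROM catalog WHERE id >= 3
[3, 4, 5, 6, 7]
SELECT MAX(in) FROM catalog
False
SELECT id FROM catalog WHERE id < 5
[1, 2, 3, 4]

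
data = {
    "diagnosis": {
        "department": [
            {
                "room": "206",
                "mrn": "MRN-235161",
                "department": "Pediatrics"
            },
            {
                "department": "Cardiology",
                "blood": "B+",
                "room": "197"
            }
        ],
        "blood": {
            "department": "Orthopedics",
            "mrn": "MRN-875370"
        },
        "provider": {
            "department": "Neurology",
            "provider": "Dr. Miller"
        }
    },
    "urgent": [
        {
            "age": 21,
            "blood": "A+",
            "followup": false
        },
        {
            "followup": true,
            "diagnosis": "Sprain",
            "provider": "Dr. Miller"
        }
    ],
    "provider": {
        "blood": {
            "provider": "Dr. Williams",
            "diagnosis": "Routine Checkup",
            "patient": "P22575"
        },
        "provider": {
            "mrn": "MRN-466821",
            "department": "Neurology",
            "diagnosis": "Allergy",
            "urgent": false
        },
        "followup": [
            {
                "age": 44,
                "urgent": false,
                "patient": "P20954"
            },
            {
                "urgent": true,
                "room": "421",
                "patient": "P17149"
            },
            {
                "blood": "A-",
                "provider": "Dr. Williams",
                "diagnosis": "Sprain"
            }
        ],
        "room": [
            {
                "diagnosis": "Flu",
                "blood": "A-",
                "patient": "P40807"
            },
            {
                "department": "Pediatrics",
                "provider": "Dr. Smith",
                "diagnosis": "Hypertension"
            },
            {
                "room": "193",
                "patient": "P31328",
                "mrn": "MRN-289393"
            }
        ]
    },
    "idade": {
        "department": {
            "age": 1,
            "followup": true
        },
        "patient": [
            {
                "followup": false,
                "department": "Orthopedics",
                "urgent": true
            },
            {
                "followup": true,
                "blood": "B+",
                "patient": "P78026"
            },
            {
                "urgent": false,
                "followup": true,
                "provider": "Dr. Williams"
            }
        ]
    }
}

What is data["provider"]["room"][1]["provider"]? "Dr. Smith"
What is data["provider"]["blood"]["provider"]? "Dr. Williams"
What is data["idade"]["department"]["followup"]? True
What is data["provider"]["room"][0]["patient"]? "P40807"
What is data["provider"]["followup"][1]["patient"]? "P17149"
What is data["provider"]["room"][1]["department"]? "Pediatrics"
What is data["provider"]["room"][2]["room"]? "193"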